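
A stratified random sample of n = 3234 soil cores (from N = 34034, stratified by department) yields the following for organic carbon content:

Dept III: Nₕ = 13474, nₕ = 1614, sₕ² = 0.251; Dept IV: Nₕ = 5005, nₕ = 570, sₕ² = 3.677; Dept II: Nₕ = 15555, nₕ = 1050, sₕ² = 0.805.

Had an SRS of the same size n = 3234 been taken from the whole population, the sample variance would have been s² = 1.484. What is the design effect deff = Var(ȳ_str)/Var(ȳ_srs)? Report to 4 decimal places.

0.7090

Var(ȳ_str) = Σ Wₕ²(1−fₕ)sₕ²/nₕ with Wₕ = Nₕ/34034:
  Dept III: (13474/34034)²·(1−1614/13474)·0.251/1614 = 2.1454848 × 10^-5
  Dept IV: (5005/34034)²·(1−570/5005)·3.677/570 = 1.236205 × 10^-4
  Dept II: (15555/34034)²·(1−1050/15555)·0.805/1050 = 1.4933732 × 10^-4
  → Var(ȳ_str) = 2.9441267 × 10^-4.
Var(ȳ_srs) = (1 − 3234/34034)·1.484/3234 = 4.15271 × 10^-4.
deff = (2.9441267 × 10^-4) / (4.15271 × 10^-4) = 0.7090.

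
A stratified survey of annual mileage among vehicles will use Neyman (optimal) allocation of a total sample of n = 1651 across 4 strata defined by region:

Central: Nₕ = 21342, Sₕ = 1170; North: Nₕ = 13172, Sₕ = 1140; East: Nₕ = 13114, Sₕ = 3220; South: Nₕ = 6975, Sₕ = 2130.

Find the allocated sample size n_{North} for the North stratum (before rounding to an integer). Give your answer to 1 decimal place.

255.4

Neyman allocation: nₕ = n·NₕSₕ / Σⱼ NⱼSⱼ.
Σ NⱼSⱼ = 21342·1170 + 13172·1140 + 13114·3220 + 6975·2130 = 9.707005 × 10^7.
n_{North} = 1651·13172·1140 / (9.707005 × 10^7) = 255.4.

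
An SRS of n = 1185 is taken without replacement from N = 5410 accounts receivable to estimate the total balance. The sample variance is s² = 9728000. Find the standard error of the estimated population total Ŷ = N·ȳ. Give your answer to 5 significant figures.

433180

Var(Ŷ) = N²·Var(ȳ) = N²·(1 − n/N)·s²/n.
f = 1185/5410 = 0.21903882; Var(ȳ) = 0.78096118·9728000/1185 = 6411.1311.
Var(Ŷ) = 5410² · 6411.1311 = 1.8764163 × 10^11.
SE(Ŷ) = √(1.8764163 × 10^11) = 433180.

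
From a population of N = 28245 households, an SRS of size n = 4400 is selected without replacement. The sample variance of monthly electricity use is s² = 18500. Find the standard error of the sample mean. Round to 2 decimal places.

Under SRS without replacement, Var(ȳ) = (1 − f)·s²/n with f = n/N = 4400/28245 = 0.15577978.
Var(ȳ) = (1 − 0.15577978)·18500/4400 = 0.84422022·4.2045455 = 3.5495623.
SE(ȳ) = √(3.5495623) = 1.88.

1.88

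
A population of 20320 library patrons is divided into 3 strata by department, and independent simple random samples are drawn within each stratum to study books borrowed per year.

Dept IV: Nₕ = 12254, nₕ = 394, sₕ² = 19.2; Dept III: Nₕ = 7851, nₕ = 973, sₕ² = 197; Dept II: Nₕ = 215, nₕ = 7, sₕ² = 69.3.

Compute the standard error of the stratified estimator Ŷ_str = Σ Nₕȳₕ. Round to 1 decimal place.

4296.3

Var(Ŷ_str) = Σₕ Nₕ²(1 − fₕ)sₕ²/nₕ.
Dept IV: 12254²·(1 − 394/12254)·19.2/394 = 7.08219 × 10^6.
Dept III: 7851²·(1 − 973/7851)·197/973 = 1.093303 × 10^7.
Dept II: 215²·(1 − 7/215)·69.3/7 = 442728.
Sum = 1.8457948 × 10^7.
SE = √(1.8457948 × 10^7) = 4296.3.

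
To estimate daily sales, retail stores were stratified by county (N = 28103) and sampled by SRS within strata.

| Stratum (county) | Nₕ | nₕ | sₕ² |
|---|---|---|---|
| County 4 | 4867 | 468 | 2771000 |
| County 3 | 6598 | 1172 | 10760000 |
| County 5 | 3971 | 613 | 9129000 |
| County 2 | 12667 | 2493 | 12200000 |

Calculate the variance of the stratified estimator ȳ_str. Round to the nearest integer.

Var(ȳ_str) = Σₕ Wₕ²(1 − fₕ)sₕ²/nₕ with Wₕ = Nₕ/N, N = 28103.
County 4: Wₕ = 0.17318436; term = 0.17318436²·(1 − 0.09615780)·2771000/468 = 160.50945.
County 3: Wₕ = 0.23477921; term = 0.23477921²·(1 − 0.17762958)·10760000/1172 = 416.1706.
County 5: Wₕ = 0.14130164; term = 0.14130164²·(1 − 0.15436918)·9129000/613 = 251.44207.
County 2: Wₕ = 0.45073480; term = 0.45073480²·(1 − 0.19681061)·12200000/2493 = 798.54186.
Sum = 1626.664.

1627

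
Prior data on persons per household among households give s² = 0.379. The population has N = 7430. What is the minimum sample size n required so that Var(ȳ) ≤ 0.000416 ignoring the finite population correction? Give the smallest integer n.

Without fpc, n₀ = s²/D = 0.379/0.000416 = 911.0577.
Rounding up, n = 912.

912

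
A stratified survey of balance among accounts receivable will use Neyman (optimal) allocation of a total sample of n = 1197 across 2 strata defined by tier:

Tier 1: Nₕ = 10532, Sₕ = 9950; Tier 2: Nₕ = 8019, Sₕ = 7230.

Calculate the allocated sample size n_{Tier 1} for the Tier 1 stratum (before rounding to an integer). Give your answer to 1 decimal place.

Neyman allocation: nₕ = n·NₕSₕ / Σⱼ NⱼSⱼ.
Σ NⱼSⱼ = 10532·9950 + 8019·7230 = 1.6277077 × 10^8.
n_{Tier 1} = 1197·10532·9950 / (1.6277077 × 10^8) = 770.6.

770.6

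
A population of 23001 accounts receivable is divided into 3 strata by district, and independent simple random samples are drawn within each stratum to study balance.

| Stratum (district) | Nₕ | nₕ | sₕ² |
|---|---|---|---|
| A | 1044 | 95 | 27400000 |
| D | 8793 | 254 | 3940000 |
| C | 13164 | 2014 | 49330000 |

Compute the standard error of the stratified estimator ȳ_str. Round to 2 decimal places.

Var(ȳ_str) = Σₕ Wₕ²(1 − fₕ)sₕ²/nₕ with Wₕ = Nₕ/N, N = 23001.
A: Wₕ = 0.04538933; term = 0.04538933²·(1 − 0.09099617)·27400000/95 = 540.1324.
D: Wₕ = 0.38228773; term = 0.38228773²·(1 − 0.02888661)·3940000/254 = 2201.4719.
C: Wₕ = 0.57232294; term = 0.57232294²·(1 − 0.15299301)·49330000/2014 = 6795.4928.
Sum = 9537.0971.
SE = √(9537.0971) = 97.66.

97.66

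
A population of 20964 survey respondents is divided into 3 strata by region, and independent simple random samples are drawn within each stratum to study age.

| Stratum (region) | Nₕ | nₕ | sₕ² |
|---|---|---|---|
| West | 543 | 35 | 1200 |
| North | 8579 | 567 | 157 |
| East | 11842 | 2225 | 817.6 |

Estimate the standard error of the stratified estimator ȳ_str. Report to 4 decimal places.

0.4001

Var(ȳ_str) = Σₕ Wₕ²(1 − fₕ)sₕ²/nₕ with Wₕ = Nₕ/N, N = 20964.
West: Wₕ = 0.02590155; term = 0.02590155²·(1 − 0.06445672)·1200/35 = 0.021519315.
North: Wₕ = 0.40922534; term = 0.40922534²·(1 − 0.06609162)·157/567 = 0.043305783.
East: Wₕ = 0.56487312; term = 0.56487312²·(1 − 0.18789056)·817.6/2225 = 0.095219794.
Sum = 0.16004489.
SE = √(0.16004489) = 0.4001.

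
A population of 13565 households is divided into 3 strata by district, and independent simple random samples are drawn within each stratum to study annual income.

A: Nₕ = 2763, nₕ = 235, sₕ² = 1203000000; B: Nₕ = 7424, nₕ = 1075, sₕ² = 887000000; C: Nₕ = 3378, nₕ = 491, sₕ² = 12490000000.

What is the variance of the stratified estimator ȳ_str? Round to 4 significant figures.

Var(ȳ_str) = Σₕ Wₕ²(1 − fₕ)sₕ²/nₕ with Wₕ = Nₕ/N, N = 13565.
A: Wₕ = 0.20368596; term = 0.20368596²·(1 − 0.08505248)·1203000000/235 = 194319.38.
B: Wₕ = 0.54729082; term = 0.54729082²·(1 − 0.14480065)·887000000/1075 = 211358.08.
C: Wₕ = 0.24902322; term = 0.24902322²·(1 − 0.14535228)·12490000000/491 = 1.3481797 × 10^6.
Sum = 1.7538572 × 10^6.

1.754 × 10^6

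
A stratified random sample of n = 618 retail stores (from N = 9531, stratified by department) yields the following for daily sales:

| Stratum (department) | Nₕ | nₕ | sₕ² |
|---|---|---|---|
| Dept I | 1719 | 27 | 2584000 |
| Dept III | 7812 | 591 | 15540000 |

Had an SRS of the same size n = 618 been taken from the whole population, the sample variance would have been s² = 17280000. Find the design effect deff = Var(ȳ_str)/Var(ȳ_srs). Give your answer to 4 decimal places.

Var(ȳ_str) = Σ Wₕ²(1−fₕ)sₕ²/nₕ with Wₕ = Nₕ/9531:
  Dept I: (1719/9531)²·(1−27/1719)·2584000/27 = 3064.2771
  Dept III: (7812/9531)²·(1−591/7812)·15540000/591 = 16328.496
  → Var(ȳ_str) = 19392.773.
Var(ȳ_srs) = (1 − 618/9531)·17280000/618 = 26148.134.
deff = 19392.773 / 26148.134 = 0.7417.

0.7417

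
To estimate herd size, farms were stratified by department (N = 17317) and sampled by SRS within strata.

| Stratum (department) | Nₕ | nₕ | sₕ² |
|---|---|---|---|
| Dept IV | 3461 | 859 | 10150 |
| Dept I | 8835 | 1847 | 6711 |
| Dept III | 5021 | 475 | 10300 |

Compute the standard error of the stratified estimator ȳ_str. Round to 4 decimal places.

Var(ȳ_str) = Σₕ Wₕ²(1 − fₕ)sₕ²/nₕ with Wₕ = Nₕ/N, N = 17317.
Dept IV: Wₕ = 0.19986141; term = 0.19986141²·(1 − 0.24819416)·10150/859 = 0.35484317.
Dept I: Wₕ = 0.51019230; term = 0.51019230²·(1 − 0.20905490)·6711/1847 = 0.74805664.
Dept III: Wₕ = 0.28994630; term = 0.28994630²·(1 − 0.09460267)·10300/475 = 1.6505092.
Sum = 2.753409.
SE = √(2.753409) = 1.6593.

1.6593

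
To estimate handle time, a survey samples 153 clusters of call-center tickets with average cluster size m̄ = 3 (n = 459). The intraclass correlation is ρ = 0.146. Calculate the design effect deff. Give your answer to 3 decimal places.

deff = 1 + (3 − 1)·0.146 = 1 + 0.292 = 1.292.

1.292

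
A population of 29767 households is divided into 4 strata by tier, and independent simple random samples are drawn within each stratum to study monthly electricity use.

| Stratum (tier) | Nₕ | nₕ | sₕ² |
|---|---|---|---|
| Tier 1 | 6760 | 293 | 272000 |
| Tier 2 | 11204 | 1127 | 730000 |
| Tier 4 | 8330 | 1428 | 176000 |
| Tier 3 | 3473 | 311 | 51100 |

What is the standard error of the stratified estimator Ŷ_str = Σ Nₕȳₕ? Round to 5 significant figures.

Var(Ŷ_str) = Σₕ Nₕ²(1 − fₕ)sₕ²/nₕ.
Tier 1: 6760²·(1 − 293/6760)·272000/293 = 4.0583625 × 10^10.
Tier 2: 11204²·(1 − 1127/11204)·730000/1127 = 7.3131302 × 10^10.
Tier 4: 8330²·(1 − 1428/8330)·176000/1428 = 7.0860533 × 10^9.
Tier 3: 3473²·(1 − 311/3473)·51100/311 = 1.8043765 × 10^9.
Sum = 1.2260536 × 10^11.
SE = √(1.2260536 × 10^11) = 350150.

350150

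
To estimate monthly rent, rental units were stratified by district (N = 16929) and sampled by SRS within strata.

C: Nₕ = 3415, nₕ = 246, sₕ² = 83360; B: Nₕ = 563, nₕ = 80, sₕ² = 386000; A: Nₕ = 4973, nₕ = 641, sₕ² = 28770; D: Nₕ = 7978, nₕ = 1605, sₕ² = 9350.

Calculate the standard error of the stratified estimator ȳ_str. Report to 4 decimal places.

4.6671

Var(ȳ_str) = Σₕ Wₕ²(1 − fₕ)sₕ²/nₕ with Wₕ = Nₕ/N, N = 16929.
C: Wₕ = 0.20172485; term = 0.20172485²·(1 − 0.07203514)·83360/246 = 12.795962.
B: Wₕ = 0.03325654; term = 0.03325654²·(1 − 0.14209591)·386000/80 = 4.5781523.
A: Wₕ = 0.29375628; term = 0.29375628²·(1 − 0.12889604)·28770/641 = 3.3738528.
D: Wₕ = 0.47126233; term = 0.47126233²·(1 − 0.20117824)·9350/1605 = 1.0335034.
Sum = 21.781471.
SE = √(21.781471) = 4.6671.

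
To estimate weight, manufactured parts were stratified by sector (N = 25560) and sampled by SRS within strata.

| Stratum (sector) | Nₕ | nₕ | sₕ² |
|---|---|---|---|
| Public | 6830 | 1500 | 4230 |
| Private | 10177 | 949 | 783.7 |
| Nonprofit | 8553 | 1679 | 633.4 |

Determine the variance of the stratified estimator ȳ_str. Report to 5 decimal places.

Var(ȳ_str) = Σₕ Wₕ²(1 − fₕ)sₕ²/nₕ with Wₕ = Nₕ/N, N = 25560.
Public: Wₕ = 0.26721440; term = 0.26721440²·(1 − 0.21961933)·4230/1500 = 0.15713587.
Private: Wₕ = 0.39816119; term = 0.39816119²·(1 − 0.09324948)·783.7/949 = 0.11871054.
Nonprofit: Wₕ = 0.33462441; term = 0.33462441²·(1 − 0.19630539)·633.4/1679 = 0.033949522.
Sum = 0.30979593.

0.30980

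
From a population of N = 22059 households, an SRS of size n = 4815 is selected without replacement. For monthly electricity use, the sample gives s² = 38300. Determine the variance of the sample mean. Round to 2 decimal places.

6.22

Under SRS without replacement, Var(ȳ) = (1 − f)·s²/n with f = n/N = 4815/22059 = 0.21827825.
Var(ȳ) = (1 − 0.21827825)·38300/4815 = 0.78172175·7.9543094 = 6.2180567.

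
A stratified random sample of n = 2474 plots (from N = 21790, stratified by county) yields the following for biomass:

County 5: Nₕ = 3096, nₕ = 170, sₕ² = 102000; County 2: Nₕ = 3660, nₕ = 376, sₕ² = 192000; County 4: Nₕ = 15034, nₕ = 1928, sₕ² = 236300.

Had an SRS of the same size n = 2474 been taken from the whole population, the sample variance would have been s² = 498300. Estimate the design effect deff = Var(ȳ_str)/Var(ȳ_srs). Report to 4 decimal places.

Var(ȳ_str) = Σ Wₕ²(1−fₕ)sₕ²/nₕ with Wₕ = Nₕ/21790:
  County 5: (3096/21790)²·(1−170/3096)·102000/170 = 11.447537
  County 2: (3660/21790)²·(1−376/3660)·192000/376 = 12.926566
  County 4: (15034/21790)²·(1−1928/15034)·236300/1928 = 50.86124
  → Var(ȳ_str) = 75.235343.
Var(ȳ_srs) = (1 − 2474/21790)·498300/2474 = 178.54642.
deff = 75.235343 / 178.54642 = 0.4214.

0.4214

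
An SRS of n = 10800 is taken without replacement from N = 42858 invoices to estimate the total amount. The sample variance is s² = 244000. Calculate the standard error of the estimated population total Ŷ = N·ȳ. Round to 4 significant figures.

176200

Var(Ŷ) = N²·Var(ȳ) = N²·(1 − n/N)·s²/n.
f = 10800/42858 = 0.25199496; Var(ȳ) = 0.74800504·244000/10800 = 16.899373.
Var(Ŷ) = 42858² · 16.899373 = 3.1040906 × 10^10.
SE(Ŷ) = √(3.1040906 × 10^10) = 176200.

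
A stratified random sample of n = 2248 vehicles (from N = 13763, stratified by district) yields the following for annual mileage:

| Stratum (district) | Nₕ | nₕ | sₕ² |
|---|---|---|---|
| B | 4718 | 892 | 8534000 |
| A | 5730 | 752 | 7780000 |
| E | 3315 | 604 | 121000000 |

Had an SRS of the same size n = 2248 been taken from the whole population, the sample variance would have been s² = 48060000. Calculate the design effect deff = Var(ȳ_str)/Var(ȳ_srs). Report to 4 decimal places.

Var(ȳ_str) = Σ Wₕ²(1−fₕ)sₕ²/nₕ with Wₕ = Nₕ/13763:
  B: (4718/13763)²·(1−892/4718)·8534000/892 = 911.72627
  A: (5730/13763)²·(1−752/5730)·7780000/752 = 1557.9196
  E: (3315/13763)²·(1−604/3315)·121000000/604 = 9504.631
  → Var(ȳ_str) = 11974.277.
Var(ȳ_srs) = (1 − 2248/13763)·48060000/2248 = 17887.032.
deff = 11974.277 / 17887.032 = 0.6694.

0.6694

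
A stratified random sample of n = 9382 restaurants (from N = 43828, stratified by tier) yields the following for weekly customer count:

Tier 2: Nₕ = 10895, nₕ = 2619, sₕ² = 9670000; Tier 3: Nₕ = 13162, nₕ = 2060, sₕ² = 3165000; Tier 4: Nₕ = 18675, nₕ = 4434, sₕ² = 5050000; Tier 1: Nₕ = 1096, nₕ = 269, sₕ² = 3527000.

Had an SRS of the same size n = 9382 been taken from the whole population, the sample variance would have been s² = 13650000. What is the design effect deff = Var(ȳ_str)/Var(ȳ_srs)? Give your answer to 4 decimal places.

0.3971

Var(ȳ_str) = Σ Wₕ²(1−fₕ)sₕ²/nₕ with Wₕ = Nₕ/43828:
  Tier 2: (10895/43828)²·(1−2619/10895)·9670000/2619 = 173.31469
  Tier 3: (13162/43828)²·(1−2060/13162)·3165000/2060 = 116.87626
  Tier 4: (18675/43828)²·(1−4434/18675)·5050000/4434 = 157.68612
  Tier 1: (1096/43828)²·(1−269/1096)·3527000/269 = 6.186798
  → Var(ȳ_str) = 454.06387.
Var(ȳ_srs) = (1 − 9382/43828)·13650000/9382 = 1143.4689.
deff = 454.06387 / 1143.4689 = 0.3971.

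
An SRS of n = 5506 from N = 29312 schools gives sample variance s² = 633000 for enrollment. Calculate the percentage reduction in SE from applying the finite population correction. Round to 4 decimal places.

f = n/N = 5506/29312 = 0.18784116.
SE_no-fpc = √(s²/n) = 10.722196; SE_fpc = √((1−f)s²/n) = 9.6628278.
Ratio = √(1−f) = 0.90119856. Reduction = 100·(1 − 0.90119856) = 9.8801%.

9.8801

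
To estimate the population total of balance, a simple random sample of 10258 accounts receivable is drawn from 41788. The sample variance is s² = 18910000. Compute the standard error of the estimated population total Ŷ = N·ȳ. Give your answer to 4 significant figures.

1.558 × 10^6

Var(Ŷ) = N²·Var(ȳ) = N²·(1 − n/N)·s²/n.
f = 10258/41788 = 0.24547717; Var(ȳ) = 0.75452283·18910000/10258 = 1390.917.
Var(Ŷ) = 41788² · 1390.917 = 2.4288707 × 10^12.
SE(Ŷ) = √(2.4288707 × 10^12) = 1.558 × 10^6.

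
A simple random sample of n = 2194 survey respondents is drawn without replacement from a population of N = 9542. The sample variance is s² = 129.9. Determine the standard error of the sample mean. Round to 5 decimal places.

Under SRS without replacement, Var(ȳ) = (1 − f)·s²/n with f = n/N = 2194/9542 = 0.22993083.
Var(ȳ) = (1 − 0.22993083)·129.9/2194 = 0.77006917·0.059206928 = 0.04559343.
SE(ȳ) = √(0.04559343) = 0.21353.

0.21353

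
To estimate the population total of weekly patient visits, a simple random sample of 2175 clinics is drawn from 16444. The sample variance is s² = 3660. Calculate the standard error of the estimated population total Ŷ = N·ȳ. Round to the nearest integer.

Var(Ŷ) = N²·Var(ȳ) = N²·(1 − n/N)·s²/n.
f = 2175/16444 = 0.13226709; Var(ȳ) = 0.86773291·3660/2175 = 1.460185.
Var(Ŷ) = 16444² · 1.460185 = 3.9484152 × 10^8.
SE(Ŷ) = √(3.9484152 × 10^8) = 19871.

19871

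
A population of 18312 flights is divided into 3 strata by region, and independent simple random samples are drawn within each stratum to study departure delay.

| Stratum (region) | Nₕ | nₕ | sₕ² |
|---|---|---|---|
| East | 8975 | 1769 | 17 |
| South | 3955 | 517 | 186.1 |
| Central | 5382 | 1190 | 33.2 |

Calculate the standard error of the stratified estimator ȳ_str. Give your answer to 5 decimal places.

0.13538

Var(ȳ_str) = Σₕ Wₕ²(1 − fₕ)sₕ²/nₕ with Wₕ = Nₕ/N, N = 18312.
East: Wₕ = 0.49011577; term = 0.49011577²·(1 − 0.19710306)·17/1769 = 0.0018534388.
South: Wₕ = 0.21597859; term = 0.21597859²·(1 − 0.13072061)·186.1/517 = 0.014596093.
Central: Wₕ = 0.29390564; term = 0.29390564²·(1 − 0.22110740)·33.2/1190 = 0.0018770876.
Sum = 0.018326619.
SE = √(0.018326619) = 0.13538.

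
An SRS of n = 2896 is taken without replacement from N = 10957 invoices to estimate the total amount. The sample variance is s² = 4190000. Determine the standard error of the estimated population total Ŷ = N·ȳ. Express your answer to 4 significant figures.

Var(Ŷ) = N²·Var(ȳ) = N²·(1 − n/N)·s²/n.
f = 2896/10957 = 0.26430592; Var(ȳ) = 0.73569408·4190000/2896 = 1064.4193.
Var(Ŷ) = 10957² · 1064.4193 = 1.2778976 × 10^11.
SE(Ŷ) = √(1.2778976 × 10^11) = 357500.

357500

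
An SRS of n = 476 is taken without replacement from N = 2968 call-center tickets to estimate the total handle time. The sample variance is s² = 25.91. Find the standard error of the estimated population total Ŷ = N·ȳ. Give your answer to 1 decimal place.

Var(Ŷ) = N²·Var(ȳ) = N²·(1 − n/N)·s²/n.
f = 476/2968 = 0.16037736; Var(ȳ) = 0.83962264·25.91/476 = 0.045702989.
Var(Ŷ) = 2968² · 0.045702989 = 402598.73.
SE(Ŷ) = √(402598.73) = 634.5.

634.5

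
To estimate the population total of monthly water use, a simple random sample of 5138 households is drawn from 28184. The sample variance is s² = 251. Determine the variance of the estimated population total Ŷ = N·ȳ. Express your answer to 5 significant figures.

3.1731 × 10^7

Var(Ŷ) = N²·Var(ȳ) = N²·(1 − n/N)·s²/n.
f = 5138/28184 = 0.18230202; Var(ȳ) = 0.81769798·251/5138 = 0.039945931.
Var(Ŷ) = 28184² · 0.039945931 = 3.1730565 × 10^7.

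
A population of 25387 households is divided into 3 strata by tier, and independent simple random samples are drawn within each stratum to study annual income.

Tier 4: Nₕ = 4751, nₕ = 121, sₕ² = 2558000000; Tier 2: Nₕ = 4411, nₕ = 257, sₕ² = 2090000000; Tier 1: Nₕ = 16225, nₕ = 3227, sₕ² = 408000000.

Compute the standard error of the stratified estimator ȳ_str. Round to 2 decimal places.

Var(ȳ_str) = Σₕ Wₕ²(1 − fₕ)sₕ²/nₕ with Wₕ = Nₕ/N, N = 25387.
Tier 4: Wₕ = 0.18714303; term = 0.18714303²·(1 − 0.02546832)·2558000000/121 = 721536.7.
Tier 2: Wₕ = 0.17375034; term = 0.17375034²·(1 − 0.05826343)·2090000000/257 = 231203.26.
Tier 1: Wₕ = 0.63910663; term = 0.63910663²·(1 − 0.19889060)·408000000/3227 = 41371.348.
Sum = 994111.31.
SE = √(994111.31) = 997.05.

997.05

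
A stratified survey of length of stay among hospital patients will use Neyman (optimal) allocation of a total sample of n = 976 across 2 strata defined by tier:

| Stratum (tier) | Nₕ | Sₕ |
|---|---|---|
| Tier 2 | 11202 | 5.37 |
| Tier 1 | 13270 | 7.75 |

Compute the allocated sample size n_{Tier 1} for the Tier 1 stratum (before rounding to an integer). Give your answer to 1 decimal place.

615.8

Neyman allocation: nₕ = n·NₕSₕ / Σⱼ NⱼSⱼ.
Σ NⱼSⱼ = 11202·5.37 + 13270·7.75 = 162997.24.
n_{Tier 1} = 976·13270·7.75 / 162997.24 = 615.8.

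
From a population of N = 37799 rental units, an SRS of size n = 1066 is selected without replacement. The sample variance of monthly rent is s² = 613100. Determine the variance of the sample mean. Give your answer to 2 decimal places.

Under SRS without replacement, Var(ȳ) = (1 − f)·s²/n with f = n/N = 1066/37799 = 0.02820180.
Var(ȳ) = (1 − 0.02820180)·613100/1066 = 0.97179820·575.14071 = 558.92071.

558.92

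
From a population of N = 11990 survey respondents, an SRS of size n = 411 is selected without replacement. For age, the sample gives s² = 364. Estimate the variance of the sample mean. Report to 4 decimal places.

Under SRS without replacement, Var(ȳ) = (1 − f)·s²/n with f = n/N = 411/11990 = 0.03427857.
Var(ȳ) = (1 − 0.03427857)·364/411 = 0.96572143·0.88564477 = 0.85528614.

0.8553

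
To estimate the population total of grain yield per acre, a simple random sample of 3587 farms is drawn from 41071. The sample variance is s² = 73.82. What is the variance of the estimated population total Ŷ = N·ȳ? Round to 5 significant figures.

Var(Ŷ) = N²·Var(ȳ) = N²·(1 − n/N)·s²/n.
f = 3587/41071 = 0.08733656; Var(ȳ) = 0.91266344·73.82/3587 = 0.018782496.
Var(Ŷ) = 41071² · 0.018782496 = 3.1682822 × 10^7.

3.1683 × 10^7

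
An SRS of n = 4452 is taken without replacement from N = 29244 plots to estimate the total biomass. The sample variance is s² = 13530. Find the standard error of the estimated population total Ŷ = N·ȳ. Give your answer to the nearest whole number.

46940

Var(Ŷ) = N²·Var(ȳ) = N²·(1 − n/N)·s²/n.
f = 4452/29244 = 0.15223636; Var(ȳ) = 0.84776364·13530/4452 = 2.5764246.
Var(Ŷ) = 29244² · 2.5764246 = 2.203388 × 10^9.
SE(Ŷ) = √(2.203388 × 10^9) = 46940.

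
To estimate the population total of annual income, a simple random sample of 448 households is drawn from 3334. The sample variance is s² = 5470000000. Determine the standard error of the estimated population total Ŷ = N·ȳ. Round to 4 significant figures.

Var(Ŷ) = N²·Var(ȳ) = N²·(1 − n/N)·s²/n.
f = 448/3334 = 0.13437313; Var(ȳ) = 0.86562687·5470000000/448 = 1.056915 × 10^7.
Var(Ŷ) = 3334² · (1.056915 × 10^7) = 1.1748198 × 10^14.
SE(Ŷ) = √(1.1748198 × 10^14) = 1.084 × 10^7.

1.084 × 10^7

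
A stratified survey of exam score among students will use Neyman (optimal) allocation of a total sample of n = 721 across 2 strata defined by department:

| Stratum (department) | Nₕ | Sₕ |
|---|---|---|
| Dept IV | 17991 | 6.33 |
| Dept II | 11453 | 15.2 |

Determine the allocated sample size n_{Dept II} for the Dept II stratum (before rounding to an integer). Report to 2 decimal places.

435.87

Neyman allocation: nₕ = n·NₕSₕ / Σⱼ NⱼSⱼ.
Σ NⱼSⱼ = 17991·6.33 + 11453·15.2 = 287968.63.
n_{Dept II} = 721·11453·15.2 / 287968.63 = 435.87.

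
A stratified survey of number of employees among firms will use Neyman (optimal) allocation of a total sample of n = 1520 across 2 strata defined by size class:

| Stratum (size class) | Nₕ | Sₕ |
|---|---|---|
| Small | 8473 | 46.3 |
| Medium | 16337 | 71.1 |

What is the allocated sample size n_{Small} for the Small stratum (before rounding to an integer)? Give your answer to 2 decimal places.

Neyman allocation: nₕ = n·NₕSₕ / Σⱼ NⱼSⱼ.
Σ NⱼSⱼ = 8473·46.3 + 16337·71.1 = 1.5538606 × 10^6.
n_{Small} = 1520·8473·46.3 / (1.5538606 × 10^6) = 383.75.

383.75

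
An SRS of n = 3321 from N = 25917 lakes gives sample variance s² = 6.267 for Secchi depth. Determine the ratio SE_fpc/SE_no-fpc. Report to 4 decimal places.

f = n/N = 3321/25917 = 0.12813983.
SE_no-fpc = √(s²/n) = 0.043440559; SE_fpc = √((1−f)s²/n) = 0.04056195.
Ratio = √(1−f) = 0.93373453.

0.9337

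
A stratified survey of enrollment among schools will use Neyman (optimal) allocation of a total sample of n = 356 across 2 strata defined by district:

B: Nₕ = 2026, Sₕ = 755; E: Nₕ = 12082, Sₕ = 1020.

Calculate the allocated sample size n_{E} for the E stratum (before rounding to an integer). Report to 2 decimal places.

316.69

Neyman allocation: nₕ = n·NₕSₕ / Σⱼ NⱼSⱼ.
Σ NⱼSⱼ = 2026·755 + 12082·1020 = 1.385327 × 10^7.
n_{E} = 356·12082·1020 / (1.385327 × 10^7) = 316.69.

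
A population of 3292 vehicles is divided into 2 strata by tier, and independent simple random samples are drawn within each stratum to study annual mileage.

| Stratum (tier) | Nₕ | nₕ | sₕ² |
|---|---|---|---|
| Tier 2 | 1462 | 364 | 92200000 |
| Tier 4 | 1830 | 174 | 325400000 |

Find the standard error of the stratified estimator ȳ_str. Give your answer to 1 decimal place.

Var(ȳ_str) = Σₕ Wₕ²(1 − fₕ)sₕ²/nₕ with Wₕ = Nₕ/N, N = 3292.
Tier 2: Wₕ = 0.44410693; term = 0.44410693²·(1 − 0.24897401)·92200000/364 = 37519.721.
Tier 4: Wₕ = 0.55589307; term = 0.55589307²·(1 − 0.09508197)·325400000/174 = 522949.88.
Sum = 560469.6.
SE = √(560469.6) = 748.6.

748.6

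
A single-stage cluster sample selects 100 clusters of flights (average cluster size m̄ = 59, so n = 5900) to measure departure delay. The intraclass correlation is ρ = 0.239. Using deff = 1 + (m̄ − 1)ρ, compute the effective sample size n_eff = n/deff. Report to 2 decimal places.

396.99

deff = 1 + (59 − 1)·0.239 = 1 + 13.862 = 14.862.
n_eff = 5900 / 14.862 = 396.99.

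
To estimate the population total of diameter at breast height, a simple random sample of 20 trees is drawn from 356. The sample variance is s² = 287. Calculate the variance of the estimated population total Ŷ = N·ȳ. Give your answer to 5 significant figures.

Var(Ŷ) = N²·Var(ȳ) = N²·(1 − n/N)·s²/n.
f = 20/356 = 0.05617978; Var(ȳ) = 0.94382022·287/20 = 13.54382.
Var(Ŷ) = 356² · 13.54382 = 1.7164896 × 10^6.

1.7165 × 10^6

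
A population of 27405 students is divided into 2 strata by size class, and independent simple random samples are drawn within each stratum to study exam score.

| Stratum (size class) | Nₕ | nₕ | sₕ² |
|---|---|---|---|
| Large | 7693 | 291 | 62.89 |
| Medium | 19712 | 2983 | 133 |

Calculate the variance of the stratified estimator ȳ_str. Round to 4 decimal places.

Var(ȳ_str) = Σₕ Wₕ²(1 − fₕ)sₕ²/nₕ with Wₕ = Nₕ/N, N = 27405.
Large: Wₕ = 0.28071520; term = 0.28071520²·(1 − 0.03782660)·62.89/291 = 0.016386032.
Medium: Wₕ = 0.71928480; term = 0.71928480²·(1 − 0.15132914)·133/2983 = 0.019576698.
Sum = 0.03596273.

0.0360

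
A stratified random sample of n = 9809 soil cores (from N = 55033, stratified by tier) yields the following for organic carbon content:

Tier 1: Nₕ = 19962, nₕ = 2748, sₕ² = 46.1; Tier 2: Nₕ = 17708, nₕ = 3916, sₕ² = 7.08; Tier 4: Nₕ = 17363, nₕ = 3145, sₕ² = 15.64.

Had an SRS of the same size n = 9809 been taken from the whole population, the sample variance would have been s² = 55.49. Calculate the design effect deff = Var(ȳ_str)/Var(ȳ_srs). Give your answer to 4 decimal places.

0.5280

Var(ȳ_str) = Σ Wₕ²(1−fₕ)sₕ²/nₕ with Wₕ = Nₕ/55033:
  Tier 1: (19962/55033)²·(1−2748/19962)·46.1/2748 = 0.001903372
  Tier 2: (17708/55033)²·(1−3916/17708)·7.08/3916 = 1.4579444 × 10^-4
  Tier 4: (17363/55033)²·(1−3145/17363)·15.64/3145 = 4.0535263 × 10^-4
  → Var(ȳ_str) = 0.0024545191.
Var(ȳ_srs) = (1 − 9809/55033)·55.49/9809 = 0.0046487455.
deff = 0.0024545191 / 0.0046487455 = 0.5280.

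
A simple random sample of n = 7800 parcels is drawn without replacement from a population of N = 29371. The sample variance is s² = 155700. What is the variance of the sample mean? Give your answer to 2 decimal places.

Under SRS without replacement, Var(ȳ) = (1 − f)·s²/n with f = n/N = 7800/29371 = 0.26556808.
Var(ȳ) = (1 − 0.26556808)·155700/7800 = 0.73443192·19.961538 = 14.660391.

14.66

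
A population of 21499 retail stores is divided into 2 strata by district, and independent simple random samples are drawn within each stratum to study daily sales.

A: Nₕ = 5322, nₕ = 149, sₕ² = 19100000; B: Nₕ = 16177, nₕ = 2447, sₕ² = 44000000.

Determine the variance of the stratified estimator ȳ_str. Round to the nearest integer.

16276

Var(ȳ_str) = Σₕ Wₕ²(1 − fₕ)sₕ²/nₕ with Wₕ = Nₕ/N, N = 21499.
A: Wₕ = 0.24754640; term = 0.24754640²·(1 − 0.02799699)·19100000/149 = 7635.332.
B: Wₕ = 0.75245360; term = 0.75245360²·(1 − 0.15126414)·44000000/2447 = 8640.7355.
Sum = 16276.068.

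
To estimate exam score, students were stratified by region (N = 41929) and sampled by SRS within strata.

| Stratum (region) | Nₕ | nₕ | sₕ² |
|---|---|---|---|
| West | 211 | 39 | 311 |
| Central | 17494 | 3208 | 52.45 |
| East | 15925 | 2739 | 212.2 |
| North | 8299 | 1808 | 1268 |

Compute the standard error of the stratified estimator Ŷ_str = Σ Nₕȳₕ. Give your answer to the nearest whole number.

7644

Var(Ŷ_str) = Σₕ Nₕ²(1 − fₕ)sₕ²/nₕ.
West: 211²·(1 − 39/211)·311/39 = 289405.44.
Central: 17494²·(1 − 3208/17494)·52.45/3208 = 4.086118 × 10^6.
East: 15925²·(1 − 2739/15925)·212.2/2739 = 1.6268438 × 10^7.
North: 8299²·(1 − 1808/8299)·1268/1808 = 3.7779674 × 10^7.
Sum = 5.8423635 × 10^7.
SE = √(5.8423635 × 10^7) = 7644.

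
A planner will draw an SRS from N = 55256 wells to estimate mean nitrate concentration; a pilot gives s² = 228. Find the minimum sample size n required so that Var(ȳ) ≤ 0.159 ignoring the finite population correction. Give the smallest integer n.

Without fpc, n₀ = s²/D = 228/0.159 = 1433.9623.
Rounding up, n = 1434.

1434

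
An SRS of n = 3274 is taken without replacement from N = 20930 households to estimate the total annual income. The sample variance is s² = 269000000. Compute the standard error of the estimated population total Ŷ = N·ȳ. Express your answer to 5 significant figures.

5.5102 × 10^6

Var(Ŷ) = N²·Var(ȳ) = N²·(1 − n/N)·s²/n.
f = 3274/20930 = 0.15642618; Var(ȳ) = 0.84357382·269000000/3274 = 69310.127.
Var(Ŷ) = 20930² · 69310.127 = 3.0362334 × 10^13.
SE(Ŷ) = √(3.0362334 × 10^13) = 5.5102 × 10^6.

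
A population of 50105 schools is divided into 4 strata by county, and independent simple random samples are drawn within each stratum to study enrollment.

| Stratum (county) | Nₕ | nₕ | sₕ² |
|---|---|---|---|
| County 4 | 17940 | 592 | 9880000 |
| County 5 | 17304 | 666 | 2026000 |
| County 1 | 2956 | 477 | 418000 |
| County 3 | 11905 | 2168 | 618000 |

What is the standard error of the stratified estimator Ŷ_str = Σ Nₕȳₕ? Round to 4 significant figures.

Var(Ŷ_str) = Σₕ Nₕ²(1 − fₕ)sₕ²/nₕ.
County 4: 17940²·(1 − 592/17940)·9880000/592 = 5.1940615 × 10^12.
County 5: 17304²·(1 − 666/17304)·2026000/666 = 8.7581593 × 10^11.
County 1: 2956²·(1 − 477/2956)·418000/477 = 6.4215351 × 10^9.
County 3: 11905²·(1 − 2168/11905)·618000/2168 = 3.3043327 × 10^10.
Sum = 6.1093423 × 10^12.
SE = √(6.1093423 × 10^12) = 2.472 × 10^6.

2.472 × 10^6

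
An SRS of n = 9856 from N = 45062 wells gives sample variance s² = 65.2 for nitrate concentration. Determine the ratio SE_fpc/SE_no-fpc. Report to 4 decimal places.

0.8839

f = n/N = 9856/45062 = 0.21872087.
SE_no-fpc = √(s²/n) = 0.081334247; SE_fpc = √((1−f)s²/n) = 0.071891337.
Ratio = √(1−f) = 0.88389995.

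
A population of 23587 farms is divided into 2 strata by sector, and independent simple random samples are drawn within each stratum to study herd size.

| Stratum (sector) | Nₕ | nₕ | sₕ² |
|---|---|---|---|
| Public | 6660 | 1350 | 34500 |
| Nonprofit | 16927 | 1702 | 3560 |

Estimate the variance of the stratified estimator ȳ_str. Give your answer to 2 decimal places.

2.59

Var(ȳ_str) = Σₕ Wₕ²(1 − fₕ)sₕ²/nₕ with Wₕ = Nₕ/N, N = 23587.
Public: Wₕ = 0.28235893; term = 0.28235893²·(1 − 0.20270270)·34500/1350 = 1.6244587.
Nonprofit: Wₕ = 0.71764107; term = 0.71764107²·(1 − 0.10054942)·3560/1702 = 0.96890751.
Sum = 2.5933662.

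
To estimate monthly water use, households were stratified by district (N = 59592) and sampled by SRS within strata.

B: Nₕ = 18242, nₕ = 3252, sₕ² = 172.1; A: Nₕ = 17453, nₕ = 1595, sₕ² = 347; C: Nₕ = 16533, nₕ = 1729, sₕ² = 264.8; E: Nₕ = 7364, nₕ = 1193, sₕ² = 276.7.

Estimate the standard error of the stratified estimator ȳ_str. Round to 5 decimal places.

0.18589

Var(ȳ_str) = Σₕ Wₕ²(1 − fₕ)sₕ²/nₕ with Wₕ = Nₕ/N, N = 59592.
B: Wₕ = 0.30611491; term = 0.30611491²·(1 − 0.17826993)·172.1/3252 = 0.0040750083.
A: Wₕ = 0.29287488; term = 0.29287488²·(1 − 0.09138830)·347/1595 = 0.01695553.
C: Wₕ = 0.27743657; term = 0.27743657²·(1 − 0.10457872)·264.8/1729 = 0.010555476.
E: Wₕ = 0.12357363; term = 0.12357363²·(1 − 0.16200435)·276.7/1193 = 0.0029679879.
Sum = 0.034554002.
SE = √(0.034554002) = 0.18589.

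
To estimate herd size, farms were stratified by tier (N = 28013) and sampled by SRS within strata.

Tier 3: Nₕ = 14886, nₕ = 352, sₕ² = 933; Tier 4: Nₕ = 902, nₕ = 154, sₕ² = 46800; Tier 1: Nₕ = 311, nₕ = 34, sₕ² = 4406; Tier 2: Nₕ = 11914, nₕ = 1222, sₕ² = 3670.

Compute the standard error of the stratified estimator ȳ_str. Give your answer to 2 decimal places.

1.22

Var(ȳ_str) = Σₕ Wₕ²(1 − fₕ)sₕ²/nₕ with Wₕ = Nₕ/N, N = 28013.
Tier 3: Wₕ = 0.53139614; term = 0.53139614²·(1 − 0.02364638)·933/352 = 0.7307737.
Tier 4: Wₕ = 0.03219934; term = 0.03219934²·(1 − 0.17073171)·46800/154 = 0.26128473.
Tier 1: Wₕ = 0.01110199; term = 0.01110199²·(1 − 0.10932476)·4406/34 = 0.014226121.
Tier 2: Wₕ = 0.42530254; term = 0.42530254²·(1 − 0.10256841)·3670/1222 = 0.48751969.
Sum = 1.4938042.
SE = √(1.4938042) = 1.22.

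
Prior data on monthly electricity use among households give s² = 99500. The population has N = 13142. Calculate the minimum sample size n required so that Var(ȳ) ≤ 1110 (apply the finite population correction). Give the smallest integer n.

Without fpc, n₀ = s²/D = 99500/1110 = 89.6396.
With fpc, (1 − n/N)·s²/n ≤ D requires n ≥ n₀/(1 + n₀/N) = 89.6396/(1 + 89.6396/13142) = 89.0323.
Rounding up, n = 90.

90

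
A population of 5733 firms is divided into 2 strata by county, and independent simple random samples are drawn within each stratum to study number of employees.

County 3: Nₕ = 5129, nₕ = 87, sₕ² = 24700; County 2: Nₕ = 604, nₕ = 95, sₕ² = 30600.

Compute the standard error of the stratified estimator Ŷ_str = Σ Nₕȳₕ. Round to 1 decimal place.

86261.3

Var(Ŷ_str) = Σₕ Nₕ²(1 − fₕ)sₕ²/nₕ.
County 3: 5129²·(1 − 87/5129)·24700/87 = 7.3419807 × 10^9.
County 2: 604²·(1 − 95/604)·30600/95 = 9.9026754 × 10^7.
Sum = 7.4410075 × 10^9.
SE = √(7.4410075 × 10^9) = 86261.3.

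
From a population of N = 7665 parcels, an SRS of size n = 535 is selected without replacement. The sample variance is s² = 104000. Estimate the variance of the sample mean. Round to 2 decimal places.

Under SRS without replacement, Var(ȳ) = (1 − f)·s²/n with f = n/N = 535/7665 = 0.06979778.
Var(ȳ) = (1 − 0.06979778)·104000/535 = 0.93020222·194.39252 = 180.82436.

180.82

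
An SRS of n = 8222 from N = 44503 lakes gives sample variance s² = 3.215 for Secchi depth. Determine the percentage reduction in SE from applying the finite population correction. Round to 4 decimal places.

9.7089

f = n/N = 8222/44503 = 0.18475159.
SE_no-fpc = √(s²/n) = 0.019774329; SE_fpc = √((1−f)s²/n) = 0.017854461.
Ratio = √(1−f) = 0.90291108. Reduction = 100·(1 − 0.90291108) = 9.7089%.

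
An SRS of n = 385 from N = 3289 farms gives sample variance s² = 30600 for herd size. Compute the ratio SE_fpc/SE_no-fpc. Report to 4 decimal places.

f = n/N = 385/3289 = 0.11705686.
SE_no-fpc = √(s²/n) = 8.9151848; SE_fpc = √((1−f)s²/n) = 8.3771582.
Ratio = √(1−f) = 0.93965054.

0.9397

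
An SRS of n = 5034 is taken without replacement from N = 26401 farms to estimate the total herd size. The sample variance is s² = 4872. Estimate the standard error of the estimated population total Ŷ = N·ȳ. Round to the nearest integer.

Var(Ŷ) = N²·Var(ȳ) = N²·(1 − n/N)·s²/n.
f = 5034/26401 = 0.19067460; Var(ȳ) = 0.80932540·4872/5034 = 0.78328037.
Var(Ŷ) = 26401² · 0.78328037 = 5.4595644 × 10^8.
SE(Ŷ) = √(5.4595644 × 10^8) = 23366.

23366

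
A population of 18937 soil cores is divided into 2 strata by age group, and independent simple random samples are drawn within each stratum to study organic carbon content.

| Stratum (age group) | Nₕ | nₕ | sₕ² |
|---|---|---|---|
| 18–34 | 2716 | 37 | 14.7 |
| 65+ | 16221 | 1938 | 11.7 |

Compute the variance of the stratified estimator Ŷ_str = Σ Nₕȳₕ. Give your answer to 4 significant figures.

4.290 × 10^6

Var(Ŷ_str) = Σₕ Nₕ²(1 − fₕ)sₕ²/nₕ.
18–34: 2716²·(1 − 37/2716)·14.7/37 = 2.8908003 × 10^6.
65+: 16221²·(1 − 1938/16221)·11.7/1938 = 1.3987147 × 10^6.
Sum = 4.289515 × 10^6.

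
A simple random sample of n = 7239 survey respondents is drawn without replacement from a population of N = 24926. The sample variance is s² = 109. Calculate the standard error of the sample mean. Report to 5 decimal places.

0.10337

Under SRS without replacement, Var(ȳ) = (1 − f)·s²/n with f = n/N = 7239/24926 = 0.29041964.
Var(ȳ) = (1 − 0.29041964)·109/7239 = 0.70958036·0.015057328 = 0.010684384.
SE(ȳ) = √(0.010684384) = 0.10337.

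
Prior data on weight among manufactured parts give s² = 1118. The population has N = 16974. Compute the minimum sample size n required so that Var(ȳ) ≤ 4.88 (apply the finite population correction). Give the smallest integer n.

227

Without fpc, n₀ = s²/D = 1118/4.88 = 229.0984.
With fpc, (1 − n/N)·s²/n ≤ D requires n ≥ n₀/(1 + n₀/N) = 229.0984/(1 + 229.0984/16974) = 226.0474.
Rounding up, n = 227.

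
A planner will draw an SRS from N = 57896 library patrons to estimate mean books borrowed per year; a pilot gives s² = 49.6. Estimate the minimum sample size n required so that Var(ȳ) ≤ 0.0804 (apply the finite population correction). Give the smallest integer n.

Without fpc, n₀ = s²/D = 49.6/0.0804 = 616.9154.
With fpc, (1 − n/N)·s²/n ≤ D requires n ≥ n₀/(1 + n₀/N) = 616.9154/(1 + 616.9154/57896) = 610.4111.
Rounding up, n = 611.

611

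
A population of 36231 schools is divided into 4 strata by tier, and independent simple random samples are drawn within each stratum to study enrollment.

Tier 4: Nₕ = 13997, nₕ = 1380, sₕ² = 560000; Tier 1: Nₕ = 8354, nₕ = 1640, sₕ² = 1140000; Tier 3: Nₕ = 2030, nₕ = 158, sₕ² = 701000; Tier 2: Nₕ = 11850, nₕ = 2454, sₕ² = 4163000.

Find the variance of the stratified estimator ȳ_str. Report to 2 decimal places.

241.03

Var(ȳ_str) = Σₕ Wₕ²(1 − fₕ)sₕ²/nₕ with Wₕ = Nₕ/N, N = 36231.
Tier 4: Wₕ = 0.38632663; term = 0.38632663²·(1 − 0.09859256)·560000/1380 = 54.593302.
Tier 1: Wₕ = 0.23057603; term = 0.23057603²·(1 − 0.19631314)·1140000/1640 = 29.701349.
Tier 3: Wₕ = 0.05602937; term = 0.05602937²·(1 − 0.07783251)·701000/158 = 12.844055.
Tier 2: Wₕ = 0.32706798; term = 0.32706798²·(1 − 0.20708861)·4163000/2454 = 143.89065.
Sum = 241.02936.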